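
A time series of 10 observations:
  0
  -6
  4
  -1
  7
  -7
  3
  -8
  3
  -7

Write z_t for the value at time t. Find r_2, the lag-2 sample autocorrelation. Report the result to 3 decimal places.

0.664

Mean z̄ = (0 − 6 + 4 − 1 + 7 − 7 + 3 − 8 + 3 − 7)/10 = -1.2000
Numerator Σ_{t=1}^{8}(z_t−z̄)(z_{t+2}−z̄) = 177.7200
Denominator Σ(z_t−z̄)² = 267.6000
r_2 = 177.7200 / 267.6000 = 0.664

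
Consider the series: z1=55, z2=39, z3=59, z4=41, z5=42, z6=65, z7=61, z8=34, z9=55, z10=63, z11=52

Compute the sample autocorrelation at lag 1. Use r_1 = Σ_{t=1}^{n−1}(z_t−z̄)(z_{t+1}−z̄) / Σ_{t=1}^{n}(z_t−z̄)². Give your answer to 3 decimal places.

Mean z̄ = (55 + 39 + 59 + 41 + 42 + 65 + 61 + 34 + 55 + 63 + 52)/11 = 51.4545
Numerator Σ_{t=1}^{10}(z_t−z̄)(z_{t+1}−z̄) = -298.2066
Denominator Σ(z_t−z̄)² = 1148.7273
r_1 = -298.2066 / 1148.7273 = -0.260

-0.260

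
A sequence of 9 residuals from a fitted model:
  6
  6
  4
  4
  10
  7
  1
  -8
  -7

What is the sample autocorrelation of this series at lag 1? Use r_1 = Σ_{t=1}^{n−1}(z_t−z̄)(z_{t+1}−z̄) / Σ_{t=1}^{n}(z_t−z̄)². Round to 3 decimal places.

Mean z̄ = (6 + 6 + 4 + 4 + 10 + 7 + 1 − 8 − 7)/9 = 2.5556
Numerator Σ_{t=1}^{8}(z_t−z̄)(z_{t+1}−z̄) = 173.1358
Denominator Σ(z_t−z̄)² = 308.2222
r_1 = 173.1358 / 308.2222 = 0.562

0.562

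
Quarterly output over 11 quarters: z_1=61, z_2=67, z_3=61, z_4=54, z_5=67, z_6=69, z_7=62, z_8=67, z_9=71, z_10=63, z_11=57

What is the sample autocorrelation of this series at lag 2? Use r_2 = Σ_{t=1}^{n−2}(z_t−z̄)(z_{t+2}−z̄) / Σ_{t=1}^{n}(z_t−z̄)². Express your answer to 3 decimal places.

-0.503

Mean z̄ = (61 + 67 + 61 + 54 + 67 + 69 + 62 + 67 + 71 + 63 + 57)/11 = 63.5455
Numerator Σ_{t=1}^{9}(z_t−z̄)(z_{t+2}−z̄) = -136.0496
Denominator Σ(z_t−z̄)² = 270.7273
r_2 = -136.0496 / 270.7273 = -0.503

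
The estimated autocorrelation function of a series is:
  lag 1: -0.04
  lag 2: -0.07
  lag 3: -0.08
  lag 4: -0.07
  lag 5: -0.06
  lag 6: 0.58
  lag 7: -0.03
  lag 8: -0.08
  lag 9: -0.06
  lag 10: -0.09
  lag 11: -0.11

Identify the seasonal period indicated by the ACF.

6

The largest autocorrelation is r_6 = 0.58; the remaining lags stay at or below -0.03.
The dominant spike at lag 6 indicates a seasonal period of 6.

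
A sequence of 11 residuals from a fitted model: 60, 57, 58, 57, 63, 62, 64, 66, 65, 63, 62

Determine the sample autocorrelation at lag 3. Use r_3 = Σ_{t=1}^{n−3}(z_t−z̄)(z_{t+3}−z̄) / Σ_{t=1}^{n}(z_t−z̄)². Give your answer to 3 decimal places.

Mean z̄ = (60 + 57 + 58 + 57 + 63 + 62 + 64 + 66 + 65 + 63 + 62)/11 = 61.5455
Numerator Σ_{t=1}^{8}(z_t−z̄)(z_{t+3}−z̄) = 1.2893
Denominator Σ(z_t−z̄)² = 98.7273
r_3 = 1.2893 / 98.7273 = 0.013

0.013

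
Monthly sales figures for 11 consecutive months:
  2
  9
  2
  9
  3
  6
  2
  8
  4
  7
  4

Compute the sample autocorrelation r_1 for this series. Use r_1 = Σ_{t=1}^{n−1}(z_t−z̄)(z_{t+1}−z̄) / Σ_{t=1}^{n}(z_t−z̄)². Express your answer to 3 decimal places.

Mean z̄ = (2 + 9 + 2 + 9 + 3 + 6 + 2 + 8 + 4 + 7 + 4)/11 = 5.0909
Numerator Σ_{t=1}^{10}(z_t−z̄)(z_{t+1}−z̄) = -65.4628
Denominator Σ(z_t−z̄)² = 78.9091
r_1 = -65.4628 / 78.9091 = -0.830

-0.830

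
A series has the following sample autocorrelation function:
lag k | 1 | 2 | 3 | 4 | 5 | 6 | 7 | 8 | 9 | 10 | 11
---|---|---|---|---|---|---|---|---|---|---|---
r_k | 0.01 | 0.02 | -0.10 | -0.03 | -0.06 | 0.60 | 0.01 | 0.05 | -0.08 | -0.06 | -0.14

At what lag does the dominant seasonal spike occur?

6

The largest autocorrelation is r_6 = 0.60; the remaining lags stay at or below 0.05.
The dominant spike at lag 6 indicates a seasonal period of 6.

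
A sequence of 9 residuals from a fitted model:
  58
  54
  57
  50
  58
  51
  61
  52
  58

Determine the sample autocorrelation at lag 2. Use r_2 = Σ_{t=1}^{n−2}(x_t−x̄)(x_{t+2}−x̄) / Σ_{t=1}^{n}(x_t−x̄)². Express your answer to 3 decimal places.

Mean x̄ = (58 + 54 + 57 + 50 + 58 + 51 + 61 + 52 + 58)/9 = 55.4444
Σ(x_t−x̄)(x_{t+2}−x̄) = (3.9753) + (7.8642) + (3.9753) + (24.1975) + (14.1975) + (15.3086) + (14.1975) = 83.7160
Denominator Σ(x_t−x̄)² = 116.2222
r_2 = 83.7160 / 116.2222 = 0.720

0.720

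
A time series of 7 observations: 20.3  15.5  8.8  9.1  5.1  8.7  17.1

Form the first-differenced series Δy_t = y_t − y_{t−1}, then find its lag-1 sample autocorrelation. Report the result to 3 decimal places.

First differences Δy: -4.8, -6.7, 0.3, -4.0, 3.6, 8.4
Mean of differences = -0.5333
Numerator Σ(Δy_t−Δȳ)(Δy_{t+1}−Δȳ) = 40.8789
Denominator Σ(Δy_t−Δȳ)² = 165.8333
r_1(Δy) = 40.8789 / 165.8333 = 0.247

0.247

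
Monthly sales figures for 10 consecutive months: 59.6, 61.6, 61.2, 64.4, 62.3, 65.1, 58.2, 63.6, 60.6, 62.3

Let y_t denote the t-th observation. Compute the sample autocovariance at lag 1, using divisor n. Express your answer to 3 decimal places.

Mean ȳ = (59.6 + 61.6 + 61.2 + 64.4 + 62.3 + 65.1 + 58.2 + 63.6 + 60.6 + 62.3)/10 = 61.8900
Σ_{t=1}^{9}(y_t−ȳ)(y_{t+1}−ȳ) = -19.4121
γ_1 = -19.4121 / 10 = -1.941

-1.941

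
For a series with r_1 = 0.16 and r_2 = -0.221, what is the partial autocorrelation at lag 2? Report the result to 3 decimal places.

φ_{22} = (r_2 − r_1²) / (1 − r_1²)
r_1² = (0.16)² = 0.0256
Numerator = -0.221 − 0.0256 = -0.2466; denominator = 1 − 0.0256 = 0.9744
φ_{22} = -0.2466 / 0.9744 = -0.253

-0.253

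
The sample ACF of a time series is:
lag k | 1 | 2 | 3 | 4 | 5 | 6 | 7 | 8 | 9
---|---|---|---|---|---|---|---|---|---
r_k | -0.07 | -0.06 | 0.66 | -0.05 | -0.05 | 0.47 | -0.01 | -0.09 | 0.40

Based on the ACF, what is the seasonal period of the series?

3

The largest autocorrelation is r_3 = 0.66, with weaker echoes at lags 6 (0.47) and 9 (0.40); the remaining lags stay at or below -0.01.
The dominant spike at lag 3 indicates a seasonal period of 3.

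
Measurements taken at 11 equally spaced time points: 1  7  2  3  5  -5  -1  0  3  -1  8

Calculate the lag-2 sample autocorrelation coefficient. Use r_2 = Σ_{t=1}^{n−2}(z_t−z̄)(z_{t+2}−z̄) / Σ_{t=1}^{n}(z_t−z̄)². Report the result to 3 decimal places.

0.083

Mean z̄ = (1 + 7 + 2 + 3 + 5 − 5 − 1 + 0 + 3 − 1 + 8)/11 = 2.0000
Numerator Σ_{t=1}^{9}(z_t−z̄)(z_{t+2}−z̄) = 12.0000
Denominator Σ(z_t−z̄)² = 144.0000
r_2 = 12.0000 / 144.0000 = 0.083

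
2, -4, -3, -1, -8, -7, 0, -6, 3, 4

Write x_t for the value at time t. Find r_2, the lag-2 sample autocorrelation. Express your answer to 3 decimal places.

Mean x̄ = (2 − 4 − 3 − 1 − 8 − 7 + 0 − 6 + 3 + 4)/10 = -2.0000
Numerator Σ_{t=1}^{8}(x_t−x̄)(x_{t+2}−x̄) = -11.0000
Denominator Σ(x_t−x̄)² = 164.0000
r_2 = -11.0000 / 164.0000 = -0.067

-0.067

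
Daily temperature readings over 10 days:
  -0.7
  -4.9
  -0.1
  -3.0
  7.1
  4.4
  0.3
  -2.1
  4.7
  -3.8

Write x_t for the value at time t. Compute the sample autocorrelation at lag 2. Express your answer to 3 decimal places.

Mean x̄ = (-0.7 − 4.9 − 0.1 − 3.0 + 7.1 + 4.4 + 0.3 − 2.1 + 4.7 − 3.8)/10 = 0.1900
Numerator Σ_{t=1}^{8}(x_t−x̄)(x_{t+2}−x̄) = 1.8138
Denominator Σ(x_t−x̄)² = 143.9490
r_2 = 1.8138 / 143.9490 = 0.013

0.013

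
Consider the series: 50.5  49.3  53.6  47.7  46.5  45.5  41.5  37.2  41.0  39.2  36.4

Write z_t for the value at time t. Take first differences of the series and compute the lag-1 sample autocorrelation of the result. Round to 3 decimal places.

-0.364

First differences Δz: -1.2, 4.3, -5.9, -1.2, -1.0, -4.0, -4.3, 3.8, -1.8, -2.8
Mean of differences = -1.4100
Numerator Σ(Δz_t−Δz̄)(Δz_{t+1}−Δz̄) = -35.4191
Denominator Σ(Δz_t−Δz̄)² = 97.3090
r_1(Δz) = -35.4191 / 97.3090 = -0.364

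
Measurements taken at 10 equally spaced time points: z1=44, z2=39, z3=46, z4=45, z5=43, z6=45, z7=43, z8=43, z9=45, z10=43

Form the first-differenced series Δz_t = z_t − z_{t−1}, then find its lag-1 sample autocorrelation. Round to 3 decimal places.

First differences Δz: -5, 7, -1, -2, 2, -2, 0, 2, -2
Mean of differences = -0.1111
Numerator Σ(Δz_t−Δz̄)(Δz_{t+1}−Δz̄) = -51.3457
Denominator Σ(Δz_t−Δz̄)² = 94.8889
r_1(Δz) = -51.3457 / 94.8889 = -0.541

-0.541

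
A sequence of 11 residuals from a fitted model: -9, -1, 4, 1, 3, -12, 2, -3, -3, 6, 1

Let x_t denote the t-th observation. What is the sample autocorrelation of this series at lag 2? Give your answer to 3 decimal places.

-0.107

Mean x̄ = (-9 − 1 + 4 + 1 + 3 − 12 + 2 − 3 − 3 + 6 + 1)/11 = -1.0000
Numerator Σ_{t=1}^{9}(x_t−x̄)(x_{t+2}−x̄) = -32.0000
Denominator Σ(x_t−x̄)² = 300.0000
r_2 = -32.0000 / 300.0000 = -0.107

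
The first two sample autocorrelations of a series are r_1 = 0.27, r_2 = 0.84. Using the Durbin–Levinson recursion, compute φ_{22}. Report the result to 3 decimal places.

0.827

φ_{22} = (r_2 − r_1²) / (1 − r_1²)
r_1² = (0.27)² = 0.0729
Numerator = 0.84 − 0.0729 = 0.7671; denominator = 1 − 0.0729 = 0.9271
φ_{22} = 0.7671 / 0.9271 = 0.827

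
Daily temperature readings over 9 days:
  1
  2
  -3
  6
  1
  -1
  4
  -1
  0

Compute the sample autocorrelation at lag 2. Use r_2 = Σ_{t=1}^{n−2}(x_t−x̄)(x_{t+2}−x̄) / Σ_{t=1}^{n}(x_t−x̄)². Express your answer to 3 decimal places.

-0.067

Mean x̄ = (1 + 2 − 3 + 6 + 1 − 1 + 4 − 1 + 0)/9 = 1.0000
Σ(x_t−x̄)(x_{t+2}−x̄) = (0.0000) + (5.0000) + (0.0000) + (-10.0000) + (0.0000) + (4.0000) + (-3.0000) = -4.0000
Denominator Σ(x_t−x̄)² = 60.0000
r_2 = -4.0000 / 60.0000 = -0.067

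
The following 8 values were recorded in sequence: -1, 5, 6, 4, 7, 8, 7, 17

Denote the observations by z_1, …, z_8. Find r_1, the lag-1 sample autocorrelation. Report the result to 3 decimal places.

Mean z̄ = (-1 + 5 + 6 + 4 + 7 + 8 + 7 + 17)/8 = 6.6250
Σ(z_t−z̄)(z_{t+1}−z̄) = (12.3906) + (1.0156) + (1.6406) + (-0.9844) + (0.5156) + (0.5156) + (3.8906) = 18.9844
Denominator Σ(z_t−z̄)² = 177.8750
r_1 = 18.9844 / 177.8750 = 0.107

0.107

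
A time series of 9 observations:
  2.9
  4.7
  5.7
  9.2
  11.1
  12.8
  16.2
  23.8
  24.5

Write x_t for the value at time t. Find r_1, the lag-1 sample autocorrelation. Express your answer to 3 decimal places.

Mean x̄ = (2.9 + 4.7 + 5.7 + 9.2 + 11.1 + 12.8 + 16.2 + 23.8 + 24.5)/9 = 12.3222
Numerator Σ_{t=1}^{8}(x_t−x̄)(x_{t+1}−x̄) = 332.3373
Denominator Σ(x_t−x̄)² = 497.2756
r_1 = 332.3373 / 497.2756 = 0.668

0.668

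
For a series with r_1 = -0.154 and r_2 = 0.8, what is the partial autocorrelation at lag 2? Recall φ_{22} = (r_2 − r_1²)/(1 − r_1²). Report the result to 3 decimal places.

0.795

φ_{22} = (r_2 − r_1²) / (1 − r_1²)
r_1² = (-0.154)² = 0.023716
Numerator = 0.8 − 0.0237 = 0.7763; denominator = 1 − 0.0237 = 0.9763
φ_{22} = 0.7763 / 0.9763 = 0.795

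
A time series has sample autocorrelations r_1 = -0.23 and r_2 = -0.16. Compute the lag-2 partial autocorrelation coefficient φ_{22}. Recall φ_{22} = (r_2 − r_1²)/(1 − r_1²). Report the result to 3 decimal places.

φ_{22} = (r_2 − r_1²) / (1 − r_1²)
r_1² = (-0.23)² = 0.0529
Numerator = -0.16 − 0.0529 = -0.2129; denominator = 1 − 0.0529 = 0.9471
φ_{22} = -0.2129 / 0.9471 = -0.225

-0.225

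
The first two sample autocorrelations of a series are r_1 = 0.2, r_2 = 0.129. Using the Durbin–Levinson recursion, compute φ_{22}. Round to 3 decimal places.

0.093

φ_{22} = (r_2 − r_1²) / (1 − r_1²)
r_1² = (0.2)² = 0.04
Numerator = 0.129 − 0.0400 = 0.0890; denominator = 1 − 0.0400 = 0.9600
φ_{22} = 0.0890 / 0.9600 = 0.093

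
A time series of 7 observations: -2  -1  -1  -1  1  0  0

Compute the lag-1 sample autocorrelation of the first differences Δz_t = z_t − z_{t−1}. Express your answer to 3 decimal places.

First differences Δz: 1, 0, 0, 2, -1, 0
Mean of differences = 0.3333
Numerator Σ(Δz_t−Δz̄)(Δz_{t+1}−Δz̄) = -2.4444
Denominator Σ(Δz_t−Δz̄)² = 5.3333
r_1(Δz) = -2.4444 / 5.3333 = -0.458

-0.458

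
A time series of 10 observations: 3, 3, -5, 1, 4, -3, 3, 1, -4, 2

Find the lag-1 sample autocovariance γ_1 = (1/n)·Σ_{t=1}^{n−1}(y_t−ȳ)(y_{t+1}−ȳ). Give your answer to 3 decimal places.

Mean ȳ = (3 + 3 − 5 + 1 + 4 − 3 + 3 + 1 − 4 + 2)/10 = 0.5000
Σ_{t=1}^{9}(y_t−ȳ)(y_{t+1}−ȳ) = -37.2500
γ_1 = -37.2500 / 10 = -3.725

-3.725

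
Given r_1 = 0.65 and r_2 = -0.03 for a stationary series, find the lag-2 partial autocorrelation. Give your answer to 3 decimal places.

φ_{22} = (r_2 − r_1²) / (1 − r_1²)
r_1² = (0.65)² = 0.4225
Numerator = -0.03 − 0.4225 = -0.4525; denominator = 1 − 0.4225 = 0.5775
φ_{22} = -0.4525 / 0.5775 = -0.784

-0.784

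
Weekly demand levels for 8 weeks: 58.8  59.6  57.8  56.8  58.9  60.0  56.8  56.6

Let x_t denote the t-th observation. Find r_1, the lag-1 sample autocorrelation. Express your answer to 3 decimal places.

Mean x̄ = (58.8 + 59.6 + 57.8 + 56.8 + 58.9 + 60.0 + 56.8 + 56.6)/8 = 58.1625
Deviations from mean: 0.6375, 1.4375, -0.3625, -1.3625, 0.7375, 1.8375, -1.3625, -1.5625
Σ(x_t−x̄)(x_{t+1}−x̄) = (0.9164) + (-0.5211) + (0.4939) + (-1.0048) + (1.3552) + (-2.5036) + (2.1289) = 0.8648
Denominator Σ(x_t−x̄)² = 12.6788
r_1 = 0.8648 / 12.6788 = 0.068

0.068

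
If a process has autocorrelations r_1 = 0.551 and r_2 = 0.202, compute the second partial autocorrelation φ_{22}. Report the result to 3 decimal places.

φ_{22} = (r_2 − r_1²) / (1 − r_1²)
r_1² = (0.551)² = 0.303601
Numerator = 0.202 − 0.3036 = -0.1016; denominator = 1 − 0.3036 = 0.6964
φ_{22} = -0.1016 / 0.6964 = -0.146

-0.146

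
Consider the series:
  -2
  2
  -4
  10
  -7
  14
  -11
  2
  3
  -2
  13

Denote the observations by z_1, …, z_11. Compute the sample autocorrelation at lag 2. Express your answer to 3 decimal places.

Mean z̄ = (-2 + 2 − 4 + 10 − 7 + 14 − 11 + 2 + 3 − 2 + 13)/11 = 1.6364
Numerator Σ_{t=1}^{9}(z_t−z̄)(z_{t+2}−z̄) = 286.1901
Denominator Σ(z_t−z̄)² = 646.5455
r_2 = 286.1901 / 646.5455 = 0.443

0.443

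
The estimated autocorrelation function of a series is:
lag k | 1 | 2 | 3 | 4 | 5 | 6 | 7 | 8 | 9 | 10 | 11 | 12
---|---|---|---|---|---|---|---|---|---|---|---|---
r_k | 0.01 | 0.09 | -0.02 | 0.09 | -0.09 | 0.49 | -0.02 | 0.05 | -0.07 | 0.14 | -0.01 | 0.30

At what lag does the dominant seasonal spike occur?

The largest autocorrelation is r_6 = 0.49, with a weaker echo at lag 12 (0.30); the remaining lags stay at or below 0.14.
The dominant spike at lag 6 indicates a seasonal period of 6.

6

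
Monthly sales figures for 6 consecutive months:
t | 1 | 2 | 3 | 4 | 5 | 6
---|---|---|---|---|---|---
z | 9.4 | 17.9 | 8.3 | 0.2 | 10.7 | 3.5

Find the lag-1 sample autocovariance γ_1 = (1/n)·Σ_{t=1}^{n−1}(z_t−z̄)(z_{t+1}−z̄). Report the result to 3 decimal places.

-3.422

Mean z̄ = (9.4 + 17.9 + 8.3 + 0.2 + 10.7 + 3.5)/6 = 8.3333
Σ_{t=1}^{5}(z_t−z̄)(z_{t+1}−z̄) = -20.5311
γ_1 = -20.5311 / 6 = -3.422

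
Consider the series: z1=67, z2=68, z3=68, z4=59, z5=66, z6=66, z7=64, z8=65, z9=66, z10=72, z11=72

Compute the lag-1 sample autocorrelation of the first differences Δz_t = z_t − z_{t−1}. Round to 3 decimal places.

First differences Δz: 1, 0, -9, 7, 0, -2, 1, 1, 6, 0
Mean of differences = 0.5000
Numerator Σ(Δz_t−Δz̄)(Δz_{t+1}−Δz̄) = -60.2500
Denominator Σ(Δz_t−Δz̄)² = 170.5000
r_1(Δz) = -60.2500 / 170.5000 = -0.353

-0.353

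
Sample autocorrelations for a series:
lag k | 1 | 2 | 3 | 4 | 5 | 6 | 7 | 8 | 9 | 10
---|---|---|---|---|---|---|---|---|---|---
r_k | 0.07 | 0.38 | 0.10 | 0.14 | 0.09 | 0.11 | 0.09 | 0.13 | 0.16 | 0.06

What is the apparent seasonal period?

The largest autocorrelation is r_2 = 0.38; the remaining lags stay at or below 0.16.
The dominant spike at lag 2 indicates a seasonal period of 2.

2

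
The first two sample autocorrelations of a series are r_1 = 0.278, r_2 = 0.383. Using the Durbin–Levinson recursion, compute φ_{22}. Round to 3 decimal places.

φ_{22} = (r_2 − r_1²) / (1 − r_1²)
r_1² = (0.278)² = 0.077284
Numerator = 0.383 − 0.0773 = 0.3057; denominator = 1 − 0.0773 = 0.9227
φ_{22} = 0.3057 / 0.9227 = 0.331

0.331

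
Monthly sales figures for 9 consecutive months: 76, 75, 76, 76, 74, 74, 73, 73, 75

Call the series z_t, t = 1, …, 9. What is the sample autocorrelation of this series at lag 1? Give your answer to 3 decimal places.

Mean z̄ = (76 + 75 + 76 + 76 + 74 + 74 + 73 + 73 + 75)/9 = 74.6667
Numerator Σ_{t=1}^{8}(z_t−z̄)(z_{t+1}−z̄) = 5.5556
Denominator Σ(z_t−z̄)² = 12.0000
r_1 = 5.5556 / 12.0000 = 0.463

0.463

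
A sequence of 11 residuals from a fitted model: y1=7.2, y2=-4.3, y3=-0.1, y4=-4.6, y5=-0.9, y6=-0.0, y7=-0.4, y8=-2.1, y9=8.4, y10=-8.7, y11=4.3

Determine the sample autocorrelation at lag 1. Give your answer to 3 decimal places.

-0.591

Mean ȳ = (7.2 − 4.3 − 0.1 − 4.6 − 0.9 − 0.0 − 0.4 − 2.1 + 8.4 − 8.7 + 4.3)/11 = -0.1091
Numerator Σ_{t=1}^{10}(y_t−ȳ)(y_{t+1}−ȳ) = -154.6174
Denominator Σ(y_t−ȳ)² = 261.4891
r_1 = -154.6174 / 261.4891 = -0.591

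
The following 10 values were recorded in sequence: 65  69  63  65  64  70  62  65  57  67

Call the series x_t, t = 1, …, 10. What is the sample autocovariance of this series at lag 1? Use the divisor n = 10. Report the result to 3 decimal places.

-4.559

Mean x̄ = (65 + 69 + 63 + 65 + 64 + 70 + 62 + 65 + 57 + 67)/10 = 64.7000
Σ_{t=1}^{9}(x_t−x̄)(x_{t+1}−x̄) = -45.5900
γ_1 = -45.5900 / 10 = -4.559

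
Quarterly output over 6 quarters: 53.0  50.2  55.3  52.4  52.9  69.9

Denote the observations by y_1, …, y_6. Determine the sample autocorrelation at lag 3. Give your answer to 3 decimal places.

0.072

Mean ȳ = (53.0 + 50.2 + 55.3 + 52.4 + 52.9 + 69.9)/6 = 55.6167
Σ(y_t−ȳ)(y_{t+3}−ȳ) = (8.4169) + (14.7153) + (-4.5231) = 18.6092
Denominator Σ(y_t−ȳ)² = 258.0283
r_3 = 18.6092 / 258.0283 = 0.072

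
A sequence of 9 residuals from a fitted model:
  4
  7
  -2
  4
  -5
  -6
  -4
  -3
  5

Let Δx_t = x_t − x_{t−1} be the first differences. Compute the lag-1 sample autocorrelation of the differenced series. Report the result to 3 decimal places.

First differences Δx: 3, -9, 6, -9, -1, 2, 1, 8
Mean of differences = 0.1250
Numerator Σ(Δx_t−Δx̄)(Δx_{t+1}−Δx̄) = -116.7656
Denominator Σ(Δx_t−Δx̄)² = 276.8750
r_1(Δx) = -116.7656 / 276.8750 = -0.422

-0.422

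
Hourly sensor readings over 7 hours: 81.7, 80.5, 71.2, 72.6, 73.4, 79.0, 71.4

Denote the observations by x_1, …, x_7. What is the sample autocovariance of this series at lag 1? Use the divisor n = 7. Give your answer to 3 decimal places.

Mean x̄ = (81.7 + 80.5 + 71.2 + 72.6 + 73.4 + 79.0 + 71.4)/7 = 75.6857
Deviations: 6.0143, 4.8143, -4.4857, -3.0857, -2.2857, 3.3143, -4.2857
Σ_{t=1}^{6}(x_t−x̄)(x_{t+1}−x̄) = 6.4741
γ_1 = 6.4741 / 7 = 0.925

0.925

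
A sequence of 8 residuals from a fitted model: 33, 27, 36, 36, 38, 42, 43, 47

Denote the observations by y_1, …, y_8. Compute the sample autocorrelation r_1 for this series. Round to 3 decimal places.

Mean ȳ = (33 + 27 + 36 + 36 + 38 + 42 + 43 + 47)/8 = 37.7500
Deviations from mean: -4.7500, -10.7500, -1.7500, -1.7500, 0.2500, 4.2500, 5.2500, 9.2500
Σ(y_t−ȳ)(y_{t+1}−ȳ) = (51.0625) + (18.8125) + (3.0625) + (-0.4375) + (1.0625) + (22.3125) + (48.5625) = 144.4375
Denominator Σ(y_t−ȳ)² = 275.5000
r_1 = 144.4375 / 275.5000 = 0.524

0.524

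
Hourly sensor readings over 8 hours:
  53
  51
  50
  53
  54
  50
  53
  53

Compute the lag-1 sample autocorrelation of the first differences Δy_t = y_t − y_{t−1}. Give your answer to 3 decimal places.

-0.350

First differences Δy: -2, -1, 3, 1, -4, 3, 0
Mean of differences = 0.0000
Numerator Σ(Δy_t−Δȳ)(Δy_{t+1}−Δȳ) = -14.0000
Denominator Σ(Δy_t−Δȳ)² = 40.0000
r_1(Δy) = -14.0000 / 40.0000 = -0.350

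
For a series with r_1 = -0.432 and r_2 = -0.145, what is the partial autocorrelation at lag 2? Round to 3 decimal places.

φ_{22} = (r_2 − r_1²) / (1 − r_1²)
r_1² = (-0.432)² = 0.186624
Numerator = -0.145 − 0.1866 = -0.3316; denominator = 1 − 0.1866 = 0.8134
φ_{22} = -0.3316 / 0.8134 = -0.408

-0.408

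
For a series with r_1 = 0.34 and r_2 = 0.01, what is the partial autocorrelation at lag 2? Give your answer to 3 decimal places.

-0.119

φ_{22} = (r_2 − r_1²) / (1 − r_1²)
r_1² = (0.34)² = 0.1156
Numerator = 0.01 − 0.1156 = -0.1056; denominator = 1 − 0.1156 = 0.8844
φ_{22} = -0.1056 / 0.8844 = -0.119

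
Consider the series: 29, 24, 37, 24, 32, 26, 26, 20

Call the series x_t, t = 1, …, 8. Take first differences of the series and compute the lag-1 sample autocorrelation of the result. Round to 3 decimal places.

First differences Δx: -5, 13, -13, 8, -6, 0, -6
Mean of differences = -1.2857
Numerator Σ(Δx_t−Δx̄)(Δx_{t+1}−Δx̄) = -385.0816
Denominator Σ(Δx_t−Δx̄)² = 487.4286
r_1(Δx) = -385.0816 / 487.4286 = -0.790

-0.790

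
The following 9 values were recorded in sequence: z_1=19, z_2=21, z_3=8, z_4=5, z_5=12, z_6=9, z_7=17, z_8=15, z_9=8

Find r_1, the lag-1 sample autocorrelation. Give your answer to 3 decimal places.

0.162

Mean z̄ = (19 + 21 + 8 + 5 + 12 + 9 + 17 + 15 + 8)/9 = 12.6667
Numerator Σ_{t=1}^{8}(z_t−z̄)(z_{t+1}−z̄) = 40.5556
Denominator Σ(z_t−z̄)² = 250.0000
r_1 = 40.5556 / 250.0000 = 0.162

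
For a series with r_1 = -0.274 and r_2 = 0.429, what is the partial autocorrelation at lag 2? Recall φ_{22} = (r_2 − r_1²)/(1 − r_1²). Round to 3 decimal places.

φ_{22} = (r_2 − r_1²) / (1 − r_1²)
r_1² = (-0.274)² = 0.075076
Numerator = 0.429 − 0.0751 = 0.3539; denominator = 1 − 0.0751 = 0.9249
φ_{22} = 0.3539 / 0.9249 = 0.383

0.383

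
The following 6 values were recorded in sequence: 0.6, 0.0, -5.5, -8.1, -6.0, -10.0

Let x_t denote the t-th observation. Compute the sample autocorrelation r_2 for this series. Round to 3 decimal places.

Mean x̄ = (0.6 + 0.0 − 5.5 − 8.1 − 6.0 − 10.0)/6 = -4.8333
Deviations from mean: 5.4333, 4.8333, -0.6667, -3.2667, -1.1667, -5.1667
Numerator Σ_{t=1}^{4}(x_t−x̄)(x_{t+2}−x̄) = -1.7556
Denominator Σ(x_t−x̄)² = 92.0533
r_2 = -1.7556 / 92.0533 = -0.019

-0.019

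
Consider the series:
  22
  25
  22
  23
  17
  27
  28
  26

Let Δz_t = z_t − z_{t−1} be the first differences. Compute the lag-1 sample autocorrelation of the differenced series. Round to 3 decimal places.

First differences Δz: 3, -3, 1, -6, 10, 1, -2
Mean of differences = 0.5714
Numerator Σ(Δz_t−Δz̄)(Δz_{t+1}−Δz̄) = -72.0408
Denominator Σ(Δz_t−Δz̄)² = 157.7143
r_1(Δz) = -72.0408 / 157.7143 = -0.457

-0.457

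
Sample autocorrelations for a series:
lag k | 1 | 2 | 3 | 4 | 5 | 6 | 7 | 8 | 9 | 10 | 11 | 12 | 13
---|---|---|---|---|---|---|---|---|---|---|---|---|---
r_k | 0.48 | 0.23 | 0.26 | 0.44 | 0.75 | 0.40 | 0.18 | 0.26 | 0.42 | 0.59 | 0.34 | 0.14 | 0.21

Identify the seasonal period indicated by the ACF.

The largest autocorrelation is r_5 = 0.75, with a weaker echo at lag 10 (0.59); the remaining lags stay at or below 0.48. The elevated value at lag 1 (0.48), dropping to 0.23 at lag 2, reflects decaying short-term dependence rather than seasonality.
The dominant spike at lag 5 indicates a seasonal period of 5.

5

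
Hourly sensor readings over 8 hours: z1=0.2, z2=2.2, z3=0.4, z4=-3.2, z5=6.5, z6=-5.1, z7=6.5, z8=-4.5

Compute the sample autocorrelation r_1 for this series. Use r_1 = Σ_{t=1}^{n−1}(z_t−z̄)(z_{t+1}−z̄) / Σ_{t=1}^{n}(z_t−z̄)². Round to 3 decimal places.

Mean z̄ = (0.2 + 2.2 + 0.4 − 3.2 + 6.5 − 5.1 + 6.5 − 4.5)/8 = 0.3750
Numerator Σ_{t=1}^{7}(z_t−z̄)(z_{t+1}−z̄) = -119.1881
Denominator Σ(z_t−z̄)² = 144.9150
r_1 = -119.1881 / 144.9150 = -0.822

-0.822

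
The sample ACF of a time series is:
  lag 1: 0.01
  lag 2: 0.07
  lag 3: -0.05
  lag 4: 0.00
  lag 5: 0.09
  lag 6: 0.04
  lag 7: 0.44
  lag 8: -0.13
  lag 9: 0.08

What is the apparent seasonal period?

7

The largest autocorrelation is r_7 = 0.44; the remaining lags stay at or below 0.09.
The dominant spike at lag 7 indicates a seasonal period of 7.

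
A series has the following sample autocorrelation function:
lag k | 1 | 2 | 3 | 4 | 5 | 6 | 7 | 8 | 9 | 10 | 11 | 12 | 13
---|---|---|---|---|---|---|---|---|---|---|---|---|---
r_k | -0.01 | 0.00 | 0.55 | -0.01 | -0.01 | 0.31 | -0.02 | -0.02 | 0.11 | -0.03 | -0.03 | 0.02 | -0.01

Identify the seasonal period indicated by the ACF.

The largest autocorrelation is r_3 = 0.55, with a weaker echo at lag 6 (0.31); the remaining lags stay at or below 0.11.
The dominant spike at lag 3 indicates a seasonal period of 3.

3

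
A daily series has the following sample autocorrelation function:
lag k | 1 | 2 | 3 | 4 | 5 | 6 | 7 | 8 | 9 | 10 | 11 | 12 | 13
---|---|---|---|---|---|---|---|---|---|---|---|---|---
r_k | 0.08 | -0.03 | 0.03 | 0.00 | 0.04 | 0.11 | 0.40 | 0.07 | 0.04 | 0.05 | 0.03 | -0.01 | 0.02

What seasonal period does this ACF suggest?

The largest autocorrelation is r_7 = 0.40; the remaining lags stay at or below 0.11.
The dominant spike at lag 7 indicates a seasonal period of 7.

7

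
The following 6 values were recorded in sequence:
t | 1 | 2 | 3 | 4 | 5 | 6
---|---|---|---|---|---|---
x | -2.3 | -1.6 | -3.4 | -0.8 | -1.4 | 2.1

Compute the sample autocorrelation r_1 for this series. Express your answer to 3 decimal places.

-0.022

Mean x̄ = (-2.3 − 1.6 − 3.4 − 0.8 − 1.4 + 2.1)/6 = -1.2333
Deviations from mean: -1.0667, -0.3667, -2.1667, 0.4333, -0.1667, 3.3333
Σ(x_t−x̄)(x_{t+1}−x̄) = (0.3911) + (0.7944) + (-0.9389) + (-0.0722) + (-0.5556) = -0.3811
Denominator Σ(x_t−x̄)² = 17.2933
r_1 = -0.3811 / 17.2933 = -0.022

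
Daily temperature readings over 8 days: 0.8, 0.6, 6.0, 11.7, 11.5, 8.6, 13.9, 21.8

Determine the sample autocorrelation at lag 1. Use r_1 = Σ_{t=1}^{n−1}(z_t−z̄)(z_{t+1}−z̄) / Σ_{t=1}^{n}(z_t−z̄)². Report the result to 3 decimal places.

Mean z̄ = (0.8 + 0.6 + 6.0 + 11.7 + 11.5 + 8.6 + 13.9 + 21.8)/8 = 9.3625
Σ(z_t−z̄)(z_{t+1}−z̄) = (75.0289) + (29.4639) + (-7.8598) + (4.9964) + (-1.6298) + (-3.4598) + (56.4352) = 152.9748
Denominator Σ(z_t−z̄)² = 347.2988
r_1 = 152.9748 / 347.2988 = 0.440

0.440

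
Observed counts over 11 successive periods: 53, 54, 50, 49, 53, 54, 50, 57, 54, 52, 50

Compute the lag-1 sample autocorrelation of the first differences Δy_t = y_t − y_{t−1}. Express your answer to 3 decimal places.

First differences Δy: 1, -4, -1, 4, 1, -4, 7, -3, -2, -2
Mean of differences = -0.3000
Numerator Σ(Δy_t−Δȳ)(Δy_{t+1}−Δȳ) = -43.6900
Denominator Σ(Δy_t−Δȳ)² = 116.1000
r_1(Δy) = -43.6900 / 116.1000 = -0.376

-0.376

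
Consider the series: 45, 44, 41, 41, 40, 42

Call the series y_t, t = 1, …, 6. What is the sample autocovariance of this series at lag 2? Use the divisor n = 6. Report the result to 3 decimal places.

-0.454

Mean ȳ = (45 + 44 + 41 + 41 + 40 + 42)/6 = 42.1667
Σ_{t=1}^{4}(y_t−ȳ)(y_{t+2}−ȳ) = -2.7222
γ_2 = -2.7222 / 6 = -0.454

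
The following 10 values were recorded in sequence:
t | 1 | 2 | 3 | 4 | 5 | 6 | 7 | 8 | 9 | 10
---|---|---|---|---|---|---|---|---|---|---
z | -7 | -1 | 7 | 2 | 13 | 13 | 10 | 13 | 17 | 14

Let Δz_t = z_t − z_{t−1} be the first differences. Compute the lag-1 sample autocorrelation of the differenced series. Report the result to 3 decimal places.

-0.431

First differences Δz: 6, 8, -5, 11, 0, -3, 3, 4, -3
Mean of differences = 2.3333
Numerator Σ(Δz_t−Δz̄)(Δz_{t+1}−Δz̄) = -103.4444
Denominator Σ(Δz_t−Δz̄)² = 240.0000
r_1(Δz) = -103.4444 / 240.0000 = -0.431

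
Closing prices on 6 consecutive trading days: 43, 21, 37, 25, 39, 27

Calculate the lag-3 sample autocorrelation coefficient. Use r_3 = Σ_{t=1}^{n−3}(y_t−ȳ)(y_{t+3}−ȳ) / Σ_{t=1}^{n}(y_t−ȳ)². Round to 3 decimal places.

-0.459

Mean ȳ = (43 + 21 + 37 + 25 + 39 + 27)/6 = 32.0000
Numerator Σ_{t=1}^{3}(y_t−ȳ)(y_{t+3}−ȳ) = -179.0000
Denominator Σ(y_t−ȳ)² = 390.0000
r_3 = -179.0000 / 390.0000 = -0.459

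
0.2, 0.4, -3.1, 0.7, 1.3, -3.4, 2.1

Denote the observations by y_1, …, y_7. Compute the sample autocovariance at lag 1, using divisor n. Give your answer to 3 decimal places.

-2.157

Mean ȳ = (0.2 + 0.4 − 3.1 + 0.7 + 1.3 − 3.4 + 2.1)/7 = -0.2571
Σ_{t=1}^{6}(y_t−ȳ)(y_{t+1}−ȳ) = -15.1004
γ_1 = -15.1004 / 7 = -2.157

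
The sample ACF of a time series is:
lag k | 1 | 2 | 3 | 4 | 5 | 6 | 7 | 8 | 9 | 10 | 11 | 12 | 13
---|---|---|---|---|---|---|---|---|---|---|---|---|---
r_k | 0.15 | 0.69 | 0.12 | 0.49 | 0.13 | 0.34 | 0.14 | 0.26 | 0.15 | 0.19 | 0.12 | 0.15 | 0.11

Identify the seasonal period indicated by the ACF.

The largest autocorrelation is r_2 = 0.69, with weaker echoes at lags 4 (0.49), 6 (0.34), 8 (0.26) and 10 (0.19); the remaining lags stay at or below 0.15.
The dominant spike at lag 2 indicates a seasonal period of 2.

2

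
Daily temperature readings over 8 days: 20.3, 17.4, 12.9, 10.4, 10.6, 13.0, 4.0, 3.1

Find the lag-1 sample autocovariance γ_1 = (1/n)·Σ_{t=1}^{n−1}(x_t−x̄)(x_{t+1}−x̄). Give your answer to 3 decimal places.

13.750

Mean x̄ = (20.3 + 17.4 + 12.9 + 10.4 + 10.6 + 13.0 + 4.0 + 3.1)/8 = 11.4625
Deviations: 8.8375, 5.9375, 1.4375, -1.0625, -0.8625, 1.5375, -7.4625, -8.3625
Σ_{t=1}^{7}(x_t−x̄)(x_{t+1}−x̄) = 110.0023
γ_1 = 110.0023 / 8 = 13.750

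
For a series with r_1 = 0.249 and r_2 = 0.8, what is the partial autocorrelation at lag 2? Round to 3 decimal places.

0.787

φ_{22} = (r_2 − r_1²) / (1 − r_1²)
r_1² = (0.249)² = 0.062001
Numerator = 0.8 − 0.0620 = 0.7380; denominator = 1 − 0.0620 = 0.9380
φ_{22} = 0.7380 / 0.9380 = 0.787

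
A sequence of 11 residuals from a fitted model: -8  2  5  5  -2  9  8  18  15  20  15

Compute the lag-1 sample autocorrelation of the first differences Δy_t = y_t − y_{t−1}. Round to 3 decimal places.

First differences Δy: 10, 3, 0, -7, 11, -1, 10, -3, 5, -5
Mean of differences = 2.3000
Numerator Σ(Δy_t−Δȳ)(Δy_{t+1}−Δȳ) = -184.6900
Denominator Σ(Δy_t−Δȳ)² = 386.1000
r_1(Δy) = -184.6900 / 386.1000 = -0.478

-0.478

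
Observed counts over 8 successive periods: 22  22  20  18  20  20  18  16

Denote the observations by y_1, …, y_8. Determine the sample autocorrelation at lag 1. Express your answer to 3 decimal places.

Mean ȳ = (22 + 22 + 20 + 18 + 20 + 20 + 18 + 16)/8 = 19.5000
Deviations from mean: 2.5000, 2.5000, 0.5000, -1.5000, 0.5000, 0.5000, -1.5000, -3.5000
Numerator Σ_{t=1}^{7}(y_t−ȳ)(y_{t+1}−ȳ) = 10.7500
Denominator Σ(y_t−ȳ)² = 30.0000
r_1 = 10.7500 / 30.0000 = 0.358

0.358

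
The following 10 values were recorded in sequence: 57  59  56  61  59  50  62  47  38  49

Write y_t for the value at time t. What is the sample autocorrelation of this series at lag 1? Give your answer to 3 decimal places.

0.303

Mean ȳ = (57 + 59 + 56 + 61 + 59 + 50 + 62 + 47 + 38 + 49)/10 = 53.8000
Numerator Σ_{t=1}^{9}(y_t−ȳ)(y_{t+1}−ȳ) = 157.9600
Denominator Σ(y_t−ȳ)² = 521.6000
r_1 = 157.9600 / 521.6000 = 0.303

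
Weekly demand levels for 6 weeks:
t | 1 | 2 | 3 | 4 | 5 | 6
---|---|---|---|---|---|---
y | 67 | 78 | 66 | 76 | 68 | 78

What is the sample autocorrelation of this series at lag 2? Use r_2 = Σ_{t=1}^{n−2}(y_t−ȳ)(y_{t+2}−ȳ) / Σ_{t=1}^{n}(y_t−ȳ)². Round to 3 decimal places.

0.620

Mean ȳ = (67 + 78 + 66 + 76 + 68 + 78)/6 = 72.1667
Σ(y_t−ȳ)(y_{t+2}−ȳ) = (31.8611) + (22.3611) + (25.6944) + (22.3611) = 102.2778
Denominator Σ(y_t−ȳ)² = 164.8333
r_2 = 102.2778 / 164.8333 = 0.620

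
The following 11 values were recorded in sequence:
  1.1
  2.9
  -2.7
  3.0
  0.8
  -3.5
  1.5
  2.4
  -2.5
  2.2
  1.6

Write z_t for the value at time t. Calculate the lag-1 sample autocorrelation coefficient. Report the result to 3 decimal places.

-0.457

Mean z̄ = (1.1 + 2.9 − 2.7 + 3.0 + 0.8 − 3.5 + 1.5 + 2.4 − 2.5 + 2.2 + 1.6)/11 = 0.6182
Numerator Σ_{t=1}^{10}(z_t−z̄)(z_{t+1}−z̄) = -25.6867
Denominator Σ(z_t−z̄)² = 56.2564
r_1 = -25.6867 / 56.2564 = -0.457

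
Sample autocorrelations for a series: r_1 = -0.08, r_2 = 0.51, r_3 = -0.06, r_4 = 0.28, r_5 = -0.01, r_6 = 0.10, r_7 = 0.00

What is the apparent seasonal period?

The largest autocorrelation is r_2 = 0.51, with a weaker echo at lag 4 (0.28); the remaining lags stay at or below 0.10.
The dominant spike at lag 2 indicates a seasonal period of 2.

2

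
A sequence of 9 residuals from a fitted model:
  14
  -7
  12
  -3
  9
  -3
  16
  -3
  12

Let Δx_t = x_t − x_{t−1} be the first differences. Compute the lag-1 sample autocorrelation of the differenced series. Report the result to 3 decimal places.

First differences Δx: -21, 19, -15, 12, -12, 19, -19, 15
Mean of differences = -0.2500
Numerator Σ(Δx_t−Δx̄)(Δx_{t+1}−Δx̄) = -1881.0625
Denominator Σ(Δx_t−Δx̄)² = 2261.5000
r_1(Δx) = -1881.0625 / 2261.5000 = -0.832

-0.832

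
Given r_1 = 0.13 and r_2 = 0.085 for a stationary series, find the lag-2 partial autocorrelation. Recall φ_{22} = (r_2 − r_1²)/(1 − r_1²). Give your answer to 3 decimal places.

0.069

φ_{22} = (r_2 − r_1²) / (1 − r_1²)
r_1² = (0.13)² = 0.0169
Numerator = 0.085 − 0.0169 = 0.0681; denominator = 1 − 0.0169 = 0.9831
φ_{22} = 0.0681 / 0.9831 = 0.069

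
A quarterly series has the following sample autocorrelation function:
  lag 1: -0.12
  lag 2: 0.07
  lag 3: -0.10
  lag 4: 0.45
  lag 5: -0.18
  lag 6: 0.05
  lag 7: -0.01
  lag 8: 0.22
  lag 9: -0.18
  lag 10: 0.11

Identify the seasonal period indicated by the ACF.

The largest autocorrelation is r_4 = 0.45, with a weaker echo at lag 8 (0.22); the remaining lags stay at or below 0.11.
The dominant spike at lag 4 indicates a seasonal period of 4.

4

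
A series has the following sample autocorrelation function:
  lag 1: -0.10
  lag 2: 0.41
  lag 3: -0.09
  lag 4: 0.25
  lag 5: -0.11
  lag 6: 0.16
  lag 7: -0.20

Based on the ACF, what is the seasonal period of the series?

2

The largest autocorrelation is r_2 = 0.41, with weaker echoes at lags 4 (0.25) and 6 (0.16); the remaining lags stay at or below -0.09.
The dominant spike at lag 2 indicates a seasonal period of 2.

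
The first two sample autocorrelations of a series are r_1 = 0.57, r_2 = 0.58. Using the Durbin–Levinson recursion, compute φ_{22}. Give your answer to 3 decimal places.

0.378

φ_{22} = (r_2 − r_1²) / (1 − r_1²)
r_1² = (0.57)² = 0.3249
Numerator = 0.58 − 0.3249 = 0.2551; denominator = 1 − 0.3249 = 0.6751
φ_{22} = 0.2551 / 0.6751 = 0.378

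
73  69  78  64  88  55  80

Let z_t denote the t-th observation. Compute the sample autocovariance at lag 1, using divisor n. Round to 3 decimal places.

Mean z̄ = (73 + 69 + 78 + 64 + 88 + 55 + 80)/7 = 72.4286
Σ_{t=1}^{6}(z_t−z̄)(z_{t+1}−z̄) = -602.6122
γ_1 = -602.6122 / 7 = -86.087

-86.087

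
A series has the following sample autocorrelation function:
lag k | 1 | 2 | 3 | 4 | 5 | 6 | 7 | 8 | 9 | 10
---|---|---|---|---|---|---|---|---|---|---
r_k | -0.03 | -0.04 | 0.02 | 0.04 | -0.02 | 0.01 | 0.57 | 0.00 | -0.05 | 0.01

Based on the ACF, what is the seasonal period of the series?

7

The largest autocorrelation is r_7 = 0.57; the remaining lags stay at or below 0.04.
The dominant spike at lag 7 indicates a seasonal period of 7.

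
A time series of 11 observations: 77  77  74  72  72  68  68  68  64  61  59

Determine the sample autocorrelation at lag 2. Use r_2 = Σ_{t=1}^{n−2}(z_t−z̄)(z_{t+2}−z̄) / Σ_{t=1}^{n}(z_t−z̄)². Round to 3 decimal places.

0.377

Mean z̄ = (77 + 77 + 74 + 72 + 72 + 68 + 68 + 68 + 64 + 61 + 59)/11 = 69.0909
Numerator Σ_{t=1}^{9}(z_t−z̄)(z_{t+2}−z̄) = 136.7107
Denominator Σ(z_t−z̄)² = 362.9091
r_2 = 136.7107 / 362.9091 = 0.377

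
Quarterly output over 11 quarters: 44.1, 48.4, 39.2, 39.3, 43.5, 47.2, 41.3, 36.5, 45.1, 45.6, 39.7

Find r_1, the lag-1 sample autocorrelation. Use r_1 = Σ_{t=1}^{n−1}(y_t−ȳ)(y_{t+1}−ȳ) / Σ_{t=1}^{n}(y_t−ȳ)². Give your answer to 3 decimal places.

-0.094

Mean ȳ = (44.1 + 48.4 + 39.2 + 39.3 + 43.5 + 47.2 + 41.3 + 36.5 + 45.1 + 45.6 + 39.7)/11 = 42.7182
Numerator Σ_{t=1}^{10}(y_t−ȳ)(y_{t+1}−ȳ) = -13.4631
Denominator Σ(y_t−ȳ)² = 142.7164
r_1 = -13.4631 / 142.7164 = -0.094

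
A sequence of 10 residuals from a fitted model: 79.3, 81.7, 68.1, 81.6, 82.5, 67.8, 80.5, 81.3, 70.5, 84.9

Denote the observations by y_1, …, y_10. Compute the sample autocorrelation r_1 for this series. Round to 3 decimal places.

Mean ȳ = (79.3 + 81.7 + 68.1 + 81.6 + 82.5 + 67.8 + 80.5 + 81.3 + 70.5 + 84.9)/10 = 77.8200
Numerator Σ_{t=1}^{9}(y_t−ȳ)(y_{t+1}−ȳ) = -192.7424
Denominator Σ(y_t−ȳ)² = 371.3160
r_1 = -192.7424 / 371.3160 = -0.519

-0.519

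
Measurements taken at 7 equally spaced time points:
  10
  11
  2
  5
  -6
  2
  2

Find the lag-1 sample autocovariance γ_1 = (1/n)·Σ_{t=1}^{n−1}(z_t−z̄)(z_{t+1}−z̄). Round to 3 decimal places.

5.458

Mean z̄ = (10 + 11 + 2 + 5 − 6 + 2 + 2)/7 = 3.7143
Deviations: 6.2857, 7.2857, -1.7143, 1.2857, -9.7143, -1.7143, -1.7143
Σ_{t=1}^{6}(z_t−z̄)(z_{t+1}−z̄) = 38.2041
γ_1 = 38.2041 / 7 = 5.458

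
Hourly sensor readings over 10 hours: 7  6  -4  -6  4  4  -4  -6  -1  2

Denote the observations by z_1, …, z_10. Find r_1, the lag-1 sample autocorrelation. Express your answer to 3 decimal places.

Mean z̄ = (7 + 6 − 4 − 6 + 4 + 4 − 4 − 6 − 1 + 2)/10 = 0.2000
Numerator Σ_{t=1}^{9}(z_t−z̄)(z_{t+1}−z̄) = 47.3600
Denominator Σ(z_t−z̄)² = 225.6000
r_1 = 47.3600 / 225.6000 = 0.210

0.210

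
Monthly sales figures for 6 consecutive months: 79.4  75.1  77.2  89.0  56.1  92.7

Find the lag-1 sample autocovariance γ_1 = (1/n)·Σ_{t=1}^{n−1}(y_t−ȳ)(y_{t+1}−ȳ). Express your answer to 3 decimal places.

Mean ȳ = (79.4 + 75.1 + 77.2 + 89.0 + 56.1 + 92.7)/6 = 78.2500
Σ_{t=1}^{5}(y_t−ȳ)(y_{t+1}−ȳ) = -569.7825
γ_1 = -569.7825 / 6 = -94.964

-94.964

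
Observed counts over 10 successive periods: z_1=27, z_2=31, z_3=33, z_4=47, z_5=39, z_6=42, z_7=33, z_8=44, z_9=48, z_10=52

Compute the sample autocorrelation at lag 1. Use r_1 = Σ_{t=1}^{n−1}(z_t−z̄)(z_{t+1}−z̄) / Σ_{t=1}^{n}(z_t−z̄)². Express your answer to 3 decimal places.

0.331

Mean z̄ = (27 + 31 + 33 + 47 + 39 + 42 + 33 + 44 + 48 + 52)/10 = 39.6000
Numerator Σ_{t=1}^{9}(z_t−z̄)(z_{t+1}−z̄) = 206.6400
Denominator Σ(z_t−z̄)² = 624.4000
r_1 = 206.6400 / 624.4000 = 0.331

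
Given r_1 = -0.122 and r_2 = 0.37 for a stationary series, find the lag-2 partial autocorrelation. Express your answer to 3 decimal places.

φ_{22} = (r_2 − r_1²) / (1 − r_1²)
r_1² = (-0.122)² = 0.014884
Numerator = 0.37 − 0.0149 = 0.3551; denominator = 1 − 0.0149 = 0.9851
φ_{22} = 0.3551 / 0.9851 = 0.360

0.360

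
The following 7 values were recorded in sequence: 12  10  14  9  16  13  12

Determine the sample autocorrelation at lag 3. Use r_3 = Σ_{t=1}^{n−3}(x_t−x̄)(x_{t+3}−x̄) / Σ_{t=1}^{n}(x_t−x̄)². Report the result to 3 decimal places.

-0.161

Mean x̄ = (12 + 10 + 14 + 9 + 16 + 13 + 12)/7 = 12.2857
Σ(x_t−x̄)(x_{t+3}−x̄) = (0.9388) + (-8.4898) + (1.2245) + (0.9388) = -5.3878
Denominator Σ(x_t−x̄)² = 33.4286
r_3 = -5.3878 / 33.4286 = -0.161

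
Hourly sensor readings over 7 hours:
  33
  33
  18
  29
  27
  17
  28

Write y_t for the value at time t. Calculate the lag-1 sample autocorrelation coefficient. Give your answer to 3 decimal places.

Mean ȳ = (33 + 33 + 18 + 29 + 27 + 17 + 28)/7 = 26.4286
Deviations from mean: 6.5714, 6.5714, -8.4286, 2.5714, 0.5714, -9.4286, 1.5714
Numerator Σ_{t=1}^{6}(y_t−ȳ)(y_{t+1}−ȳ) = -52.6122
Denominator Σ(y_t−ȳ)² = 255.7143
r_1 = -52.6122 / 255.7143 = -0.206

-0.206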